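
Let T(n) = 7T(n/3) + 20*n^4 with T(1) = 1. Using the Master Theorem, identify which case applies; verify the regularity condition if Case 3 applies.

a=7, b=3, f(n)=20*n^4.
log_3(7) = 1.771 < 4.
f(n) = Omega(n^(1.771+epsilon)) for some epsilon > 0, so Case 3 is the candidate.
Regularity: a*f(n/b) = 7*20*(n/3)^4 = (7/81)*20*n^4 <= c*f(n) with c = 7/81 < 1. Satisfied.
Case 3: T(n) = Theta(n^4).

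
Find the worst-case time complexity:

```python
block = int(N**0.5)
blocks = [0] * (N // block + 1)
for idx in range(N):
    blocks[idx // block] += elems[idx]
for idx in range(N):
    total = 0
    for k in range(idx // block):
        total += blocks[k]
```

Time complexity: O(n * sqrt(n)).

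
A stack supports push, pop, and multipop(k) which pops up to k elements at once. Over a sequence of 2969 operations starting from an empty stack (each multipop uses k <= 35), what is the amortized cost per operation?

Each element is pushed exactly once and popped at most once (whether by pop or as part of a multipop). So the total number of individual pops over the whole sequence is at most the number of pushes, which is at most 2969. Total work <= 2 * 2969, hence O(1) amortized per operation.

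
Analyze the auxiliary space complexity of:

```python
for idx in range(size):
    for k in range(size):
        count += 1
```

Space complexity: O(1).
Only a constant amount of auxiliary storage is used; nothing grows with n.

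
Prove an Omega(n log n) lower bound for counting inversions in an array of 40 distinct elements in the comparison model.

Decision-tree argument: at any leaf, the comparisons made (with transitivity) must totally order all 40 elements -- otherwise some pair (i,j) is unordered, and an adversary can present two inputs agreeing on every comparison made but with that pair flipped, changing the inversion count by 1, so the leaf's output is wrong on one of them. Hence the tree has >= 40! leaves and height >= log_2(40!) = Omega(n log n). Modified merge sort achieves O(n log n).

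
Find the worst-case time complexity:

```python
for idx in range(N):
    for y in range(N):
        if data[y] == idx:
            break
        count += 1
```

Time complexity: O(n^2).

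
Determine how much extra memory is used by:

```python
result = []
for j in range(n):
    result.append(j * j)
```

Space complexity: O(n).
Auxiliary storage grows linearly with the input size n in the worst case.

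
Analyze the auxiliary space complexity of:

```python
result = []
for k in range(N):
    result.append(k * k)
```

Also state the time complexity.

Space complexity: O(n).
Auxiliary storage grows linearly with the input size n in the worst case.
Time complexity: O(n).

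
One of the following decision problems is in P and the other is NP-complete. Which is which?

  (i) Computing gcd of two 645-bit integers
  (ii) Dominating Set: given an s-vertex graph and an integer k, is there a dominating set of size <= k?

(i) is P: the Euclidean algorithm runs in polynomial time in the bit-length.
(ii) is NP-complete: reduces from Set Cover (with k part of the input).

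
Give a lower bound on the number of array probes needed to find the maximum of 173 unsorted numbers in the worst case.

Adversary: any unprobed cell could hold a value larger than everything seen so far. If fewer than 173 cells are probed, the adversary places the max in an unprobed cell. So all 173 cells must be examined; together with 173-1 comparisons this is tight.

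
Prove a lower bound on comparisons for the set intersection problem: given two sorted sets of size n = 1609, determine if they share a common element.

For two sorted arrays of size n = 1609, any correct algorithm must examine Omega(n) elements. If fewer are examined, an adversary places a common element in an unexamined gap. A merge-based scan achieves O(n), so the bound is tight.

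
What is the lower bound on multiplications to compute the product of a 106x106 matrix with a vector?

A 106x106 matrix-vector product has 106 inner products of length 106. Output depends on all 106^2 = 11236 matrix entries. At least 11236 multiplications needed.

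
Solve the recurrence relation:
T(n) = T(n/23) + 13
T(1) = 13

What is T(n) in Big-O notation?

Each step divides n by 23 and adds 13. After log_23(n) steps, T(n) = O(log n).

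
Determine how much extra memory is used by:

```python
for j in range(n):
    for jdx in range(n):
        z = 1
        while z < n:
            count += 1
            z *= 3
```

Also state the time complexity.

Space complexity: O(1).
Only a constant amount of auxiliary storage is used; nothing grows with n.
Time complexity: O(n^2 log n).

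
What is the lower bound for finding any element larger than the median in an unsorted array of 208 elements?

To find an element larger than the median of 208 elements, we must see Omega(n) elements. Without seeing enough elements, an adversary can make any unseen element the median.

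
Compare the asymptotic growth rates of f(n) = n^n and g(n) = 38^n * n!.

g(n) = 38^n * n! grows faster: by Stirling n! ~ sqrt(2 pi n)(n/e)^n, so 38^n n! / n^n ~ (38/e)^n sqrt(2 pi n) -> infinity since 38/e > 1.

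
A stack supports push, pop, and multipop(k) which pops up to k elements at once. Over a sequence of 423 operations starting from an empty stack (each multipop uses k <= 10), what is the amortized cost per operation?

Each element is pushed exactly once and popped at most once (whether by pop or as part of a multipop). So the total number of individual pops over the whole sequence is at most the number of pushes, which is at most 423. Total work <= 2 * 423, hence O(1) amortized per operation.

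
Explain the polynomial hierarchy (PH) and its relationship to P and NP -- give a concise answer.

The polynomial hierarchy is a tower of complexity classes: Sigma_0^P = Pi_0^P = P, Sigma_1^P = NP, Pi_1^P = co-NP, and Sigma_{k+1}^P = NP^{Sigma_k^P}. PH is contained in PSPACE. If any level collapses (Sigma_k = Pi_k), the entire hierarchy collapses to that level.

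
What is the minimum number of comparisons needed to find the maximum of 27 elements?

Finding the maximum requires 26 comparisons. Each comparison eliminates exactly one candidate. With 27 candidates, we need 26 eliminations.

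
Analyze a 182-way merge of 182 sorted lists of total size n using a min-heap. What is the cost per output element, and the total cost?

Maintain a min-heap of size 182 holding the current head of each list. Each output step does one extract-min (O(log 182)) and one insert of that list's next element (O(log 182)). Each of the n elements passes through the heap exactly once, so the total cost is O(n log 182), i.e. O(log 182) per output element.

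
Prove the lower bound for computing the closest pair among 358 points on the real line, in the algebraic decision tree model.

Reduction from element distinctness: given 358 reals, the closest-pair distance is 0 iff two are equal. Element distinctness has an Omega(n log n) lower bound in the algebraic decision tree model (Ben-Or). Therefore closest pair on a line also requires Omega(n log n). Sorting then a linear scan achieves this.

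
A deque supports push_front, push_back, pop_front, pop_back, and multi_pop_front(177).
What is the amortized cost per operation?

Assign 2 credits to each push operation. A pop uses 1 saved credit. multi_pop_front(177) uses up to 177 saved credits from previous pushes. Credits never go negative. Amortized cost is O(1).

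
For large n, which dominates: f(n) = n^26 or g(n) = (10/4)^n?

g(n) = (10/4)^n grows faster: (10/4)^n is exponential with base 10/4 > 1, dominating every polynomial.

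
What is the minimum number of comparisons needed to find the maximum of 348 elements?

Finding the maximum requires 347 comparisons. Each comparison eliminates exactly one candidate. With 348 candidates, we need 347 eliminations.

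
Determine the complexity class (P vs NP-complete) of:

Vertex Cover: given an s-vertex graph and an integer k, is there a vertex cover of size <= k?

This problem is NP-complete: one of Karp's 21 NP-complete problems (with k part of the input; for any fixed constant k it is in P).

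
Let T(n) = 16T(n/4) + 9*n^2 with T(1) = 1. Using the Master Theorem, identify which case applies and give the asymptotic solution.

a=16, b=4, f(n)=9*n^2.
log_4(16) = 2, so n^(log_b(a)) = n^2.
f(n) = Theta(n^2), so Case 2 applies.
T(n) = Theta(n^2 log n).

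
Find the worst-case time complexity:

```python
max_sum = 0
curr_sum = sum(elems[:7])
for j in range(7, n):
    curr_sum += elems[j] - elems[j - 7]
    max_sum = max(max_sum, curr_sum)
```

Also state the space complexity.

Time complexity: O(n).
Space complexity: O(1).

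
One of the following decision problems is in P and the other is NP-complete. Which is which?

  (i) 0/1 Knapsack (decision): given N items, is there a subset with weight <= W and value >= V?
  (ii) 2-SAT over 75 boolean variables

(i) is NP-complete: reduces from Subset Sum.
(ii) is P: 2-SAT is solvable in linear time via implication-graph SCCs.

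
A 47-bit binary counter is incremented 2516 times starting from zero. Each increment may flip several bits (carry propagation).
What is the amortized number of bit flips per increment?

Bit i flips on every 2^i-th increment, so over 2516 increments bit i flips floor(2516/2^i) times. Summing over i: total flips < 2 * 2516. Amortized: < 2 = O(1) per increment.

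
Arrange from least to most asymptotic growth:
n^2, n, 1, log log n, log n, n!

Ordered by growth rate: 1 < log log n < log n < n < n^2 < n!.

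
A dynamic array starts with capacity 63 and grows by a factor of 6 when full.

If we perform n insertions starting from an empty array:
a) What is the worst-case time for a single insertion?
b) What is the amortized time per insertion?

(a) Worst-case single insertion: O(n) -- when the array is full at capacity c, the resize copies all c elements, and c can be Theta(n).
(b) Resizes happen at sizes 63, 378, 2268, ... Total copy cost for n insertions: 63 + 378 + ... = O(n) (geometric series with ratio 1/6). Amortized cost per insertion: O(n)/n = O(1).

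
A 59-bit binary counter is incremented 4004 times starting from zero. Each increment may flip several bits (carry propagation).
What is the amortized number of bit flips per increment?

Bit i flips on every 2^i-th increment, so over 4004 increments bit i flips floor(4004/2^i) times. Summing over i: total flips < 2 * 4004. Amortized: < 2 = O(1) per increment.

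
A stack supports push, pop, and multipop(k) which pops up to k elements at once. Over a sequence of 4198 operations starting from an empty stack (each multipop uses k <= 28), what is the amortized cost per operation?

Each element is pushed exactly once and popped at most once (whether by pop or as part of a multipop). So the total number of individual pops over the whole sequence is at most the number of pushes, which is at most 4198. Total work <= 2 * 4198, hence O(1) amortized per operation.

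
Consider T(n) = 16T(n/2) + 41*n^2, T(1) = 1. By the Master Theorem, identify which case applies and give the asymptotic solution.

a=16, b=2, f(n)=41*n^2.
log_2(16) = 4 > 2.
Since f(n) = O(n^2) is polynomially smaller than n^4, Case 1 applies.
T(n) = Theta(n^4).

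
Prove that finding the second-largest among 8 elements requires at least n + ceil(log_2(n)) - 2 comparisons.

Lower bound (adversary): identifying the maximum requires 8-1 comparisons (each eliminates one candidate). Assign weight 1 to each element; on each comparison the adversary lets the heavier side win and gives it the loser's weight. The max ends with weight 8, but each comparison it wins at most doubles its weight, so the max must win >= ceil(log_2(8)) = 3 comparisons. The second-largest is one of those 3 direct losers to the max, and identifying which one is largest needs >= 3-1 further comparisons. Total >= 8-1 + 3-1 = 9.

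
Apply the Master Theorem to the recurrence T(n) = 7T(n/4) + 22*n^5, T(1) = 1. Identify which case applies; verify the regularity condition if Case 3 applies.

a=7, b=4, f(n)=22*n^5.
log_4(7) = 1.404 < 5.
f(n) = Omega(n^(1.404+epsilon)) for some epsilon > 0, so Case 3 is the candidate.
Regularity: a*f(n/b) = 7*22*(n/4)^5 = (7/1024)*22*n^5 <= c*f(n) with c = 7/1024 < 1. Satisfied.
Case 3: T(n) = Theta(n^5).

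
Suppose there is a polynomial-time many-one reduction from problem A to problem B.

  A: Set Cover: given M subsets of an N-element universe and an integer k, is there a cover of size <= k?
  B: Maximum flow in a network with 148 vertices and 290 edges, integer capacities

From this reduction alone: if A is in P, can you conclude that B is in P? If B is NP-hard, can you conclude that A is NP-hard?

A poly-time reduction A <=_p B transfers tractability DOWN (B easy => A easy) and hardness UP (A hard => B hard), not the reverse.
From A in P, the reduction alone does NOT give B in P: any problem in P trivially reduces to SAT, yet SAT is not known to be in P.
From B NP-hard, the reduction alone does NOT give A NP-hard: again, easy problems reduce to hard ones.
(Here in fact A is NP-complete and B is in P, so no such reduction is known -- its existence would imply P = NP; the analysis concerns only what the assumed reduction would or would not let you conclude.)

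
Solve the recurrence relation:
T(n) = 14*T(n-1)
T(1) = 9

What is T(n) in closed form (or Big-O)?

Each step multiplies by 14. T(n) = T(1)*14^(n-1) = 9*14^(n-1).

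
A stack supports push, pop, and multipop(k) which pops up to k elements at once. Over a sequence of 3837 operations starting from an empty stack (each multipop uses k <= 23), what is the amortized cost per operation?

Each element is pushed exactly once and popped at most once (whether by pop or as part of a multipop). So the total number of individual pops over the whole sequence is at most the number of pushes, which is at most 3837. Total work <= 2 * 3837, hence O(1) amortized per operation.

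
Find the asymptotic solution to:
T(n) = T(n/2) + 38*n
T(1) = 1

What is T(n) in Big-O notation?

Geometric series: 38*n*(1 + 1/2 + 1/2^2 + ...) = O(n). T(n) = O(n).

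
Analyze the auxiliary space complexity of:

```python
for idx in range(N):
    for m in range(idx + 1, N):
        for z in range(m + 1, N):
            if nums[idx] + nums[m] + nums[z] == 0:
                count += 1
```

Space complexity: O(1).
Only a constant amount of auxiliary storage is used; nothing grows with n.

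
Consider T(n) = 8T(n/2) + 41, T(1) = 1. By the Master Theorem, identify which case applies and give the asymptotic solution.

a=8, b=2, f(n)=41.
log_2(8) = 3 > 0.
Since f(n) = O(n^0) is polynomially smaller than n^3, Case 1 applies.
T(n) = Theta(n^3).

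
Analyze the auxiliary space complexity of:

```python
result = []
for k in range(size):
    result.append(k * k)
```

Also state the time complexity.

Space complexity: O(n).
Auxiliary storage grows linearly with the input size n in the worst case.
Time complexity: O(n).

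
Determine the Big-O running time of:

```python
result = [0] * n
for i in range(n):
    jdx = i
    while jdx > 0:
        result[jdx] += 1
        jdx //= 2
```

Time complexity: O(n log n).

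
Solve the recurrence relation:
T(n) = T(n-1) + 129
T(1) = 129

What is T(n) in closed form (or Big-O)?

Unrolling: T(n) = T(n-1) + 129 = T(n-2) + 2*129 = ... = T(1) + (n-1)*129 = 129 + (n-1)*129 = 129n.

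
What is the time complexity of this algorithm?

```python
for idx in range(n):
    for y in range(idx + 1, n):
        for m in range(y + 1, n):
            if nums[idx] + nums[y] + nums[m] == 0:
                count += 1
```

Time complexity: O(n^3).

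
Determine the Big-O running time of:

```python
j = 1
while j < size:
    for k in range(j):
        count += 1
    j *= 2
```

Time complexity: O(n).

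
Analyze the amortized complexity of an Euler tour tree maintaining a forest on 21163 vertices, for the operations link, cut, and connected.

An Euler tour tree stores each tree's Euler tour as a balanced BST keyed by tour position. On 21163 vertices: link concatenates two tours via O(1) splits/joins of size <= 2*21163 (O(log n)); cut splits the tour at the two occurrences of the edge (O(log n)); connected compares BST roots (O(log n) to find the root). All O(log n) amortized.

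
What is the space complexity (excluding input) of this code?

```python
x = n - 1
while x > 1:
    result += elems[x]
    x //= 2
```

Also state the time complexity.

Space complexity: O(1).
Only a constant amount of auxiliary storage is used; nothing grows with n.
Time complexity: O(log n).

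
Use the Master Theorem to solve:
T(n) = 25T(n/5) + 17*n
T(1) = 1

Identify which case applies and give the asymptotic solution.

a=25, b=5, f(n)=17*n.
log_5(25) = 2 > 1.
Since f(n) = O(n^1) is polynomially smaller than n^2, Case 1 applies.
T(n) = Theta(n^2).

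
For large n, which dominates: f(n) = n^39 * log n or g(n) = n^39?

f(n) = n^39 * log n grows faster: extra log n factor -> infinity.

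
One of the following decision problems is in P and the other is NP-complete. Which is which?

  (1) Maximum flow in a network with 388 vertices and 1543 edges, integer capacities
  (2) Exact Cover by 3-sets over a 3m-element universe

(1) is P: Edmonds-Karp / push-relabel run in polynomial time.
(2) is NP-complete: one of Karp's 21 NP-complete problems.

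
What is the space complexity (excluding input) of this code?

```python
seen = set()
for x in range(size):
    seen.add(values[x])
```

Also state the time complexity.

Space complexity: O(n).
Auxiliary storage grows linearly with the input size n in the worst case.
Time complexity: O(n).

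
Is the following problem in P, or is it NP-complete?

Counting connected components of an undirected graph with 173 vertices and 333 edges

This problem is in P: BFS/DFS visits each vertex and edge once: O(V+E).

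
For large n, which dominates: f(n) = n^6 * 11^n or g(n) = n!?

g(n) = n! grows faster: by Stirling n! ~ (n/e)^n sqrt(2*pi*n); (n/e)^n eventually dominates n^6 * 11^n.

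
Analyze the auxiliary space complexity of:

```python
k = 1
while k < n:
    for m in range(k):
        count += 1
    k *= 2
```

Space complexity: O(1).
Only a constant amount of auxiliary storage is used; nothing grows with n.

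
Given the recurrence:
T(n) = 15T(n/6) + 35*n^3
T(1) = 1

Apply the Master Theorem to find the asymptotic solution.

a=15, b=6, f(n)=35*n^3. log_6(15) = 1.511 < 3. Case 3: T(n) = O(n^3).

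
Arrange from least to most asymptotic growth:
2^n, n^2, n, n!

Ordered by growth rate: n < n^2 < 2^n < n!.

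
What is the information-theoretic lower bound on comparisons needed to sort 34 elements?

There are 34! = 295232799039604140847618609643520000000 possible orderings. Each comparison gives 1 bit. We need at least ceil(log_2(295232799039604140847618609643520000000)) = 128 comparisons.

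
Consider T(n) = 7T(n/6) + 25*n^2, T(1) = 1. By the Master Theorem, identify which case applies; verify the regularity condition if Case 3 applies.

a=7, b=6, f(n)=25*n^2.
log_6(7) = 1.086 < 2.
f(n) = Omega(n^(1.086+epsilon)) for some epsilon > 0, so Case 3 is the candidate.
Regularity: a*f(n/b) = 7*25*(n/6)^2 = (7/36)*25*n^2 <= c*f(n) with c = 7/36 < 1. Satisfied.
Case 3: T(n) = Theta(n^2).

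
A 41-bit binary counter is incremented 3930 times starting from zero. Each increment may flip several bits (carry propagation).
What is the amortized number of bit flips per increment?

Bit i flips on every 2^i-th increment, so over 3930 increments bit i flips floor(3930/2^i) times. Summing over i: total flips < 2 * 3930. Amortized: < 2 = O(1) per increment.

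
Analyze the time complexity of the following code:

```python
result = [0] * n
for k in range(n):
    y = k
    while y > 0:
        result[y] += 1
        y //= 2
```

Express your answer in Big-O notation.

Time complexity: O(n log n).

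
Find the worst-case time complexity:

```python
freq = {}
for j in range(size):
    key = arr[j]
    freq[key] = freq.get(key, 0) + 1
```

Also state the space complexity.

Time complexity: O(n).
Space complexity: O(n).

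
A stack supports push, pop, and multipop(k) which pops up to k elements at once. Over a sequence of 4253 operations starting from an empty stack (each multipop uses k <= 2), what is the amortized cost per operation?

Each element is pushed exactly once and popped at most once (whether by pop or as part of a multipop). So the total number of individual pops over the whole sequence is at most the number of pushes, which is at most 4253. Total work <= 2 * 4253, hence O(1) amortized per operation.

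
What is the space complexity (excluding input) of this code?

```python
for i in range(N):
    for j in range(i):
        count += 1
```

Space complexity: O(1).
Only a constant amount of auxiliary storage is used; nothing grows with n.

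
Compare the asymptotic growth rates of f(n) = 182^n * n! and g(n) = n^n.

f(n) = 182^n * n! grows faster: by Stirling n! ~ sqrt(2 pi n)(n/e)^n, so 182^n n! / n^n ~ (182/e)^n sqrt(2 pi n) -> infinity since 182/e > 1.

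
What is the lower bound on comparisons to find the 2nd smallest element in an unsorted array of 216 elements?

Finding the 2nd smallest of 216 elements requires Omega(n) comparisons. Every element must participate in at least one comparison; otherwise it could be the 2nd smallest.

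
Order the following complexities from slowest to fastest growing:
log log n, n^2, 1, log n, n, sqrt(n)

Ordered by growth rate: 1 < log log n < log n < sqrt(n) < n < n^2.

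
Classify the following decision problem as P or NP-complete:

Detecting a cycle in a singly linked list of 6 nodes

This problem is in P: Floyd's tortoise-and-hare runs in O(n) time, O(1) space.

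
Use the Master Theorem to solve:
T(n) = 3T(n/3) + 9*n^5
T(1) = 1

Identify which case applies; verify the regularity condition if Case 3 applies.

a=3, b=3, f(n)=9*n^5.
log_3(3) = 1 < 5.
f(n) = Omega(n^(1+epsilon)) for some epsilon > 0, so Case 3 is the candidate.
Regularity: a*f(n/b) = 3*9*(n/3)^5 = (3/243)*9*n^5 <= c*f(n) with c = 3/243 < 1. Satisfied.
Case 3: T(n) = Theta(n^5).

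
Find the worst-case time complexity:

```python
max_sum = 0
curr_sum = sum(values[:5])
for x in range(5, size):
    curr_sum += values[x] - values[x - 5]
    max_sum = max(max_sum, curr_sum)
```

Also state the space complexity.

Time complexity: O(n).
Space complexity: O(1).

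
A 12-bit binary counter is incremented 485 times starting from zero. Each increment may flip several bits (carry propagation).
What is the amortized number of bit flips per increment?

Bit i flips on every 2^i-th increment, so over 485 increments bit i flips floor(485/2^i) times. Summing over i: total flips < 2 * 485. Amortized: < 2 = O(1) per increment.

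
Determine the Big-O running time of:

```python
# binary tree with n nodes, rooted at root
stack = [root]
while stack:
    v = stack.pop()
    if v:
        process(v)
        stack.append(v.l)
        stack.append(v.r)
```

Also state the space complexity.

Time complexity: O(n).
Space complexity: O(n).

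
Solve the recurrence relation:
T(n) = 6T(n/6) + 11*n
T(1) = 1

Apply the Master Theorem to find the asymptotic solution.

a=6, b=6, f(n)=11*n. log_6(6) = 1. Case 2: T(n) = O(n log n).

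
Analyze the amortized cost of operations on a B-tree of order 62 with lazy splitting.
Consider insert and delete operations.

In a B-tree of order 62, a node splits when it has 62 keys. With lazy splitting, we use potential Phi = number of full nodes + number of near-empty nodes. Each split costs O(1) but reduces potential. Between splits, at least 31 insertions must occur in that node. Amortized structural cost is O(1) per operation, plus O(log_62 n) traversal.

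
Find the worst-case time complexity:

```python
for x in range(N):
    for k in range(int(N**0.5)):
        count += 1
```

Time complexity: O(n * sqrt(n)).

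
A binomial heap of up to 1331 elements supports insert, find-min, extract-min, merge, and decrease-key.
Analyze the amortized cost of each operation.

A binomial heap with n <= 1331 elements has at most floor(log_2 1331) + 1 = 11 trees. Using potential Phi = number of trees: Insert adds one tree, but cascading merges reduce count -- amortized O(1). Find-min reads the cached minimum pointer: O(1). Extract-min creates O(log n) new trees: O(log n). Merge combines tree lists: O(log n). Decrease-key sifts the element up its tree of height <= log n: O(log n).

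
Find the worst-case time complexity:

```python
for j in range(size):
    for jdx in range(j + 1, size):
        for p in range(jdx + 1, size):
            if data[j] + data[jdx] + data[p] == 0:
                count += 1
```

Time complexity: O(n^3).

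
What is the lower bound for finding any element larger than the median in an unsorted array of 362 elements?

To find an element larger than the median of 362 elements, we must see Omega(n) elements. Without seeing enough elements, an adversary can make any unseen element the median.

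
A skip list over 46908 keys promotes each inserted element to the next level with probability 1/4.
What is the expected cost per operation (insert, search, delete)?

Expected number of levels is O(log_4(46908)) = O(log n). A search visits O(1) expected nodes per level over O(log n) levels. Insert/delete are a search plus O(1) pointer updates per level. Expected O(log n) per operation.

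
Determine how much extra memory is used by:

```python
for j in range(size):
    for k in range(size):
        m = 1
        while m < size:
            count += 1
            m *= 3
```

Space complexity: O(1).
Only a constant amount of auxiliary storage is used; nothing grows with n.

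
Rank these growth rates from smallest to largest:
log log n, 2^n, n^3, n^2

Ordered by growth rate: log log n < n^2 < n^3 < 2^n.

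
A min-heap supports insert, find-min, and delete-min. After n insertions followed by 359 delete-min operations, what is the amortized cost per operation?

Insert takes O(log n) worst case. Delete-min takes O(log n). Over a sequence of n inserts and 359 delete-mins, total cost is O((n + 359) log n). Amortized per operation: O(log n).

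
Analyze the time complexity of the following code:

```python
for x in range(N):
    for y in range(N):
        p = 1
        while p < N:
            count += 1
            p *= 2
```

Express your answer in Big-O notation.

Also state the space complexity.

Time complexity: O(n^2 log n).
Space complexity: O(1).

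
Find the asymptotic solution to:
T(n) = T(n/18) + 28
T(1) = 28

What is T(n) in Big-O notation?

Each step divides n by 18 and adds 28. After log_18(n) steps, T(n) = O(log n).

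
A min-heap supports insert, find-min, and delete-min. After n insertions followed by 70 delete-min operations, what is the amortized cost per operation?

Insert takes O(log n) worst case. Delete-min takes O(log n). Over a sequence of n inserts and 70 delete-mins, total cost is O((n + 70) log n). Amortized per operation: O(log n).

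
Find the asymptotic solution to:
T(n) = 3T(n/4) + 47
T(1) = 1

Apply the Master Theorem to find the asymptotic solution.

a=3, b=4, f(n)=47. log_4(3) = 0.7925. Case 1 of Master Theorem: T(n) = O(n^0.7925).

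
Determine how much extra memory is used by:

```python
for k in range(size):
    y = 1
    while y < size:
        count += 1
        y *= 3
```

Space complexity: O(1).
Only a constant amount of auxiliary storage is used; nothing grows with n.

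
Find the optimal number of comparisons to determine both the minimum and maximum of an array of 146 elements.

Naive approach: 290 comparisons (145 for max + 145 for min).
Optimal: Compare elements in pairs first (floor(n/2) = 73 comparisons), then find max among winners and min among losers (72 comparisons each).
Total: ceil(3n/2) - 2 = 217 comparisons. An adversary argument shows this is also a lower bound.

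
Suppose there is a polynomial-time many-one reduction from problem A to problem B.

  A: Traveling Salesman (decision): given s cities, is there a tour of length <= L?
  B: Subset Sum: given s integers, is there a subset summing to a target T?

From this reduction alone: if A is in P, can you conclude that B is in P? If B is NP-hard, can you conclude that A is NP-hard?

A poly-time reduction A <=_p B transfers tractability DOWN (B easy => A easy) and hardness UP (A hard => B hard), not the reverse.
From A in P, the reduction alone does NOT give B in P: any problem in P trivially reduces to SAT, yet SAT is not known to be in P.
From B NP-hard, the reduction alone does NOT give A NP-hard: again, easy problems reduce to hard ones.
(Here in fact A is NP-complete and B is NP-complete.)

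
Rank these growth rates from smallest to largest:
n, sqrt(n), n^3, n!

Ordered by growth rate: sqrt(n) < n < n^3 < n!.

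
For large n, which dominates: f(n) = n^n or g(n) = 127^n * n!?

g(n) = 127^n * n! grows faster: by Stirling n! ~ sqrt(2 pi n)(n/e)^n, so 127^n n! / n^n ~ (127/e)^n sqrt(2 pi n) -> infinity since 127/e > 1.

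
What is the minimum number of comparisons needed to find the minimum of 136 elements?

Finding the minimum requires 135 comparisons, identical reasoning to finding the maximum. Each comparison eliminates one candidate.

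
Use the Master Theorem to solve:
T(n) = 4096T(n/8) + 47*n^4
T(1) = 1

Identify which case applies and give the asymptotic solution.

a=4096, b=8, f(n)=47*n^4.
log_8(4096) = 4, so n^(log_b(a)) = n^4.
f(n) = Theta(n^4), so Case 2 applies.
T(n) = Theta(n^4 log n).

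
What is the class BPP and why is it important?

BPP (Bounded-error Probabilistic Polynomial time) is the class of problems solvable by a randomized algorithm in polynomial time with error probability at most 1/3. BPP contains P and is contained in PSPACE. It is widely conjectured that P = BPP, meaning randomness does not help for decision problems.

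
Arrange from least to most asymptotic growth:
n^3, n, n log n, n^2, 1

Ordered by growth rate: 1 < n < n log n < n^2 < n^3.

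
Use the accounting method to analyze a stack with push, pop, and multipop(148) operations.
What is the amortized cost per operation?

Assign 2 credits per push (1 for the push, 1 saved for a future pop). Each pop or element popped by multipop(148) uses 1 saved credit. Total credits never go negative, so amortized cost is O(1).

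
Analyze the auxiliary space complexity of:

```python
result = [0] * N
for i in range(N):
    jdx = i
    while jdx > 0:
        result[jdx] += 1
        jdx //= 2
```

Space complexity: O(n).
Auxiliary storage grows linearly with the input size n in the worst case.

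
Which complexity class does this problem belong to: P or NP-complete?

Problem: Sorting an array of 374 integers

This problem is in P: merge sort runs in O(n log n).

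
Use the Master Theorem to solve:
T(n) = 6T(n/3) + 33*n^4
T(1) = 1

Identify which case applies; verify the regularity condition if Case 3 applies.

a=6, b=3, f(n)=33*n^4.
log_3(6) = 1.631 < 4.
f(n) = Omega(n^(1.631+epsilon)) for some epsilon > 0, so Case 3 is the candidate.
Regularity: a*f(n/b) = 6*33*(n/3)^4 = (6/81)*33*n^4 <= c*f(n) with c = 6/81 < 1. Satisfied.
Case 3: T(n) = Theta(n^4).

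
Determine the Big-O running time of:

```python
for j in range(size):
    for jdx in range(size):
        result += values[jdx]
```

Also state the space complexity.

Time complexity: O(n^2).
Space complexity: O(1).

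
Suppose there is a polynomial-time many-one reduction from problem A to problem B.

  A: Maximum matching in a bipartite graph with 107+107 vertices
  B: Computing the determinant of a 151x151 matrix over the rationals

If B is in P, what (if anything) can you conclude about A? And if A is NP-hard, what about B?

A poly-time reduction A <=_p B means any A-instance can be transformed to a B-instance in poly time.
If B is in P: compose the reduction with B's poly-time algorithm to solve A in poly time, so A is in P.
If A is NP-hard: every NP problem reduces to A, which reduces to B; composing reductions, every NP problem reduces to B, so B is NP-hard.
(Here in fact A is P and B is P.)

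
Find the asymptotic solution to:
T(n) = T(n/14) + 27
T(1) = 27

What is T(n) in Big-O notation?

Each step divides n by 14 and adds 27. After log_14(n) steps, T(n) = O(log n).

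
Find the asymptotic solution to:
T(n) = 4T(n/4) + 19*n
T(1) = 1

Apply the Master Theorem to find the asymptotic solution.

a=4, b=4, f(n)=19*n. log_4(4) = 1. Case 2: T(n) = O(n log n).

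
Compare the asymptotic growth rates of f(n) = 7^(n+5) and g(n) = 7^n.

f(n) = 7^(n+5) and g(n) = 7^n are Theta of each other: 7^(n+5) = 7^5 * 7^n = Theta(7^n).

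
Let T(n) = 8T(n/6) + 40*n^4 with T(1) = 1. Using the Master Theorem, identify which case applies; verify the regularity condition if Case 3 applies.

a=8, b=6, f(n)=40*n^4.
log_6(8) = 1.161 < 4.
f(n) = Omega(n^(1.161+epsilon)) for some epsilon > 0, so Case 3 is the candidate.
Regularity: a*f(n/b) = 8*40*(n/6)^4 = (8/1296)*40*n^4 <= c*f(n) with c = 8/1296 < 1. Satisfied.
Case 3: T(n) = Theta(n^4).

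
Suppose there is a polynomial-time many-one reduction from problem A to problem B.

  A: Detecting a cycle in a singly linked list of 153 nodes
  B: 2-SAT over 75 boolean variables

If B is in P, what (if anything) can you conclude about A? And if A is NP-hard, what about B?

A poly-time reduction A <=_p B means any A-instance can be transformed to a B-instance in poly time.
If B is in P: compose the reduction with B's poly-time algorithm to solve A in poly time, so A is in P.
If A is NP-hard: every NP problem reduces to A, which reduces to B; composing reductions, every NP problem reduces to B, so B is NP-hard.
(Here in fact A is P and B is P.)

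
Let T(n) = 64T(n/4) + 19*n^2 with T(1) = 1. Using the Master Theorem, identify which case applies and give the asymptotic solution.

a=64, b=4, f(n)=19*n^2.
log_4(64) = 3 > 2.
Since f(n) = O(n^2) is polynomially smaller than n^3, Case 1 applies.
T(n) = Theta(n^3).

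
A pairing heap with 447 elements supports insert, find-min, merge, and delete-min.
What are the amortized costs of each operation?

Pairing heaps are self-adjusting heap-ordered trees. Insert and merge link two roots: O(1). Find-min reads the root: O(1). Delete-min removes the root, then pairs children in two passes; amortized cost is O(log 447) = O(log n).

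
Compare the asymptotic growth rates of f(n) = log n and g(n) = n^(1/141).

g(n) = n^(1/141) grows faster: any positive power of n dominates log n.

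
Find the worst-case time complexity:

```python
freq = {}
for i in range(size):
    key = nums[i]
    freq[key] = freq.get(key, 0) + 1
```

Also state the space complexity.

Time complexity: O(n).
Space complexity: O(n).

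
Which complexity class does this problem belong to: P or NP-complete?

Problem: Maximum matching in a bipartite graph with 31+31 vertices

This problem is in P: Hopcroft-Karp runs in O(E sqrt(V)).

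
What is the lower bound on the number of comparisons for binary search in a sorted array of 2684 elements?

With 2684 possible positions, we need at least ceil(log_2(2684)) = 12 comparisons. Each comparison splits the remaining candidates by at most half.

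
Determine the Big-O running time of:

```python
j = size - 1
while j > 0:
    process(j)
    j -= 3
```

Time complexity: O(n).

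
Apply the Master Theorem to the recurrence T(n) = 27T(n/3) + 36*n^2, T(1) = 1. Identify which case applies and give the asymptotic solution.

a=27, b=3, f(n)=36*n^2.
log_3(27) = 3 > 2.
Since f(n) = O(n^2) is polynomially smaller than n^3, Case 1 applies.
T(n) = Theta(n^3).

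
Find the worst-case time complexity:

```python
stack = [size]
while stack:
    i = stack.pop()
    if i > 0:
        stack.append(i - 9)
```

Time complexity: O(n).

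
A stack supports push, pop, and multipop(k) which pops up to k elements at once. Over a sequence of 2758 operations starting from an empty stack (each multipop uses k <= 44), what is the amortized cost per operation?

Each element is pushed exactly once and popped at most once (whether by pop or as part of a multipop). So the total number of individual pops over the whole sequence is at most the number of pushes, which is at most 2758. Total work <= 2 * 2758, hence O(1) amortized per operation.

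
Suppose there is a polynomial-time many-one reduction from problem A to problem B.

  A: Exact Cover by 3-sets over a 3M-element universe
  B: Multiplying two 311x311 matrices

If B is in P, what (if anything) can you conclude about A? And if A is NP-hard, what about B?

A poly-time reduction A <=_p B means any A-instance can be transformed to a B-instance in poly time.
If B is in P: compose the reduction with B's poly-time algorithm to solve A in poly time, so A is in P.
If A is NP-hard: every NP problem reduces to A, which reduces to B; composing reductions, every NP problem reduces to B, so B is NP-hard.
(Here in fact A is NP-complete and B is in P, so no such reduction is known -- its existence would imply P = NP; the analysis concerns only what the assumed reduction would or would not let you conclude.)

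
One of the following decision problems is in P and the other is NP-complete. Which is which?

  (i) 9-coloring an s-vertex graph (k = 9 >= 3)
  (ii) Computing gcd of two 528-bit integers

(i) is NP-complete: graph k-coloring for k>=3 is NP-complete by reduction from 3-SAT.
(ii) is P: the Euclidean algorithm runs in polynomial time in the bit-length.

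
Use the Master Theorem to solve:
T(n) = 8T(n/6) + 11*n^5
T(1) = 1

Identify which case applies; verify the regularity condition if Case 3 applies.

a=8, b=6, f(n)=11*n^5.
log_6(8) = 1.161 < 5.
f(n) = Omega(n^(1.161+epsilon)) for some epsilon > 0, so Case 3 is the candidate.
Regularity: a*f(n/b) = 8*11*(n/6)^5 = (8/7776)*11*n^5 <= c*f(n) with c = 8/7776 < 1. Satisfied.
Case 3: T(n) = Theta(n^5).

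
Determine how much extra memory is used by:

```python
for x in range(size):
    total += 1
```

Space complexity: O(1).
Only a constant amount of auxiliary storage is used; nothing grows with n.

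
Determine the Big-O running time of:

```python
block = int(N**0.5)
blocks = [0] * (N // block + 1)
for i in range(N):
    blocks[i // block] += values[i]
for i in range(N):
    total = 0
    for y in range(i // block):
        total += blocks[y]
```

Time complexity: O(n * sqrt(n)).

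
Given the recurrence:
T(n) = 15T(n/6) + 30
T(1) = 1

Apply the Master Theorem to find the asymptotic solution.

a=15, b=6, f(n)=30. log_6(15) = 1.511. Case 1 of Master Theorem: T(n) = O(n^1.511).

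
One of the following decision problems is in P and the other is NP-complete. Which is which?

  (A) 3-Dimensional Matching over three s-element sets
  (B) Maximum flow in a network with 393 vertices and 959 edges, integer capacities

(A) is NP-complete: one of Karp's 21 NP-complete problems.
(B) is P: Edmonds-Karp / push-relabel run in polynomial time.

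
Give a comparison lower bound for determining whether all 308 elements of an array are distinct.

In the algebraic decision-tree model, the YES region for element distinctness on 308 elements has 308! connected components (one per ordering). Ben-Or's theorem then gives a lower bound of Omega(log(n!)) = Omega(n log n).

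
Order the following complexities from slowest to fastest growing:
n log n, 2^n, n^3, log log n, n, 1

Ordered by growth rate: 1 < log log n < n < n log n < n^3 < 2^n.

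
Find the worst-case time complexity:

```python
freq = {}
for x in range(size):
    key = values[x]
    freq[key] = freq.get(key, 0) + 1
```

Time complexity: O(n).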